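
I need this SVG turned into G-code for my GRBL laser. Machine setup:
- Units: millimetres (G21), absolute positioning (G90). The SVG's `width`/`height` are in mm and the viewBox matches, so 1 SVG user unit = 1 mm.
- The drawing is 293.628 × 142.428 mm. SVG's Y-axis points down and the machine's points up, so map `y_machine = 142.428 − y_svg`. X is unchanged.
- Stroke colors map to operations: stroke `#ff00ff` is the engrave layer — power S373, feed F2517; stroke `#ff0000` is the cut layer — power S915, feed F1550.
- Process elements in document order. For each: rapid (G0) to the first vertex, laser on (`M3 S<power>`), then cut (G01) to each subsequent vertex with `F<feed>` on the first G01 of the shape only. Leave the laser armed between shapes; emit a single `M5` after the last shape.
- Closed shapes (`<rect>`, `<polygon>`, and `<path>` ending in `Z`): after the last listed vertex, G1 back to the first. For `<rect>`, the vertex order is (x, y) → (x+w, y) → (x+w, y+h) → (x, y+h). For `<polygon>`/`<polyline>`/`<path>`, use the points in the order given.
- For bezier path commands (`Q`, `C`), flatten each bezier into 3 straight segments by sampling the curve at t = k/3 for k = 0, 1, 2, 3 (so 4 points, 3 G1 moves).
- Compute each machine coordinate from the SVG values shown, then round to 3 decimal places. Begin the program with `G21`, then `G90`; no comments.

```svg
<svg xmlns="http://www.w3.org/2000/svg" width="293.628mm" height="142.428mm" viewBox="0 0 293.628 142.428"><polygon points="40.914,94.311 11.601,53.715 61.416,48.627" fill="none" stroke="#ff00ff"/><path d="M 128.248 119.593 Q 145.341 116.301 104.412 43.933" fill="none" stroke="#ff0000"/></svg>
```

G21
G90
G0 X40.914 Y48.117
M3 S373
G01 X11.601 Y88.713 F2517
G01 X61.416 Y93.801
G01 X40.914 Y48.117
G0 X128.248 Y22.835
M3 S915
G01 X133.196 Y32.705 F1550
G01 X125.251 Y57.925
G01 X104.412 Y98.495
M5

viewBox `0 0 293.628 142.428` with mm width/height → 1 unit = 1 mm. Flip: y_m = 142.428 − y_svg.

**Shape 1** — `<polygon>` regular polygon, stroke `#ff00ff` → engrave (S373, F2517). Machine vertices: (40.914,48.117) → (11.601,88.713) → (61.416,93.801) → (40.914,48.117). Closed: final G1 returns to the first vertex.

**Shape 2** — `<path>` quadratic bezier, stroke `#ff0000` → cut (S915, F1550). Control points (SVG): P0=(128.248,119.593), P1=(145.341,116.301), P2=(104.412,43.933); sampled at t=k/3. Machine vertices: (128.248,22.835) → (133.196,32.705) → (125.251,57.925) → (104.412,98.495). Open path.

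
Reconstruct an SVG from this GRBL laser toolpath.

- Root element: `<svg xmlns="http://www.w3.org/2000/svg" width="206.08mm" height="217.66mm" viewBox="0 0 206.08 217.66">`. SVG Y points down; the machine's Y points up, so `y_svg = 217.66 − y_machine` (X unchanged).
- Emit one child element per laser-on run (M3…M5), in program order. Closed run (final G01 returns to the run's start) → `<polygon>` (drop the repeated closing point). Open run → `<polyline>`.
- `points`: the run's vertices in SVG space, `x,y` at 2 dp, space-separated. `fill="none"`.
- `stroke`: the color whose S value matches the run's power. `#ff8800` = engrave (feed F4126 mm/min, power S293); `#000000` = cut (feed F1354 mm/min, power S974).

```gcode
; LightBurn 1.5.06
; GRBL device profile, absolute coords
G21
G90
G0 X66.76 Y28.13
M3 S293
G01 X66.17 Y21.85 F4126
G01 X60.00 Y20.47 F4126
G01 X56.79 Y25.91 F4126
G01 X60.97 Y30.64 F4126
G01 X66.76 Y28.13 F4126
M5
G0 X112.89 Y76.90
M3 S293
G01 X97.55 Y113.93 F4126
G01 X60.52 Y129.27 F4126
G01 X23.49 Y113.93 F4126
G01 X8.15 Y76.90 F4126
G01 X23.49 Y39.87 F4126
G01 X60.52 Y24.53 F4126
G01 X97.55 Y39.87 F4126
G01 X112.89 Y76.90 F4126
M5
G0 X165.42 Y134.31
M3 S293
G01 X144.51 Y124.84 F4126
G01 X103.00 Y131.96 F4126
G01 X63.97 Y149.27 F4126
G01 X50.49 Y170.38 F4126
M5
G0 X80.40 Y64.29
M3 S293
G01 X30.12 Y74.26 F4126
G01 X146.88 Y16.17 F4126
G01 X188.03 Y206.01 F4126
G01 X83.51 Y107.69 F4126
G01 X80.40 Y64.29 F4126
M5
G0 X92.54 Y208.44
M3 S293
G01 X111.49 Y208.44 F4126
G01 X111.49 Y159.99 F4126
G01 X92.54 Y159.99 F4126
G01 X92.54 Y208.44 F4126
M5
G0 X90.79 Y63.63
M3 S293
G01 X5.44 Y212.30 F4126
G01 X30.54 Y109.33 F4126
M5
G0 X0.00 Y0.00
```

y_svg = 217.66 − y_m. Every run uses S293, so all elements get stroke `#ff8800` (engrave).

[1] closed run; points: 66.76,189.53 66.17,195.81 60.00,197.19 56.79,191.75 60.97,187.02

[2] closed run; points: 112.89,140.76 97.55,103.73 60.52,88.39 23.49,103.73 8.15,140.76 23.49,177.79 60.52,193.13 97.55,177.79

[3] open run; points: 165.42,83.35 144.51,92.82 103.00,85.70 63.97,68.39 50.49,47.28

[4] closed run; points: 80.40,153.37 30.12,143.40 146.88,201.49 188.03,11.65 83.51,109.97

[5] closed run; points: 92.54,9.22 111.49,9.22 111.49,57.67 92.54,57.67

[6] open run; points: 90.79,154.03 5.44,5.36 30.54,108.33

<svg xmlns="http://www.w3.org/2000/svg" width="206.08mm" height="217.66mm" viewBox="0 0 206.08 217.66">
  <polygon points="66.76,189.53 66.17,195.81 60.00,197.19 56.79,191.75 60.97,187.02" fill="none" stroke="#ff8800"/>
  <polygon points="112.89,140.76 97.55,103.73 60.52,88.39 23.49,103.73 8.15,140.76 23.49,177.79 60.52,193.13 97.55,177.79" fill="none" stroke="#ff8800"/>
  <polyline points="165.42,83.35 144.51,92.82 103.00,85.70 63.97,68.39 50.49,47.28" fill="none" stroke="#ff8800"/>
  <polygon points="80.40,153.37 30.12,143.40 146.88,201.49 188.03,11.65 83.51,109.97" fill="none" stroke="#ff8800"/>
  <polygon points="92.54,9.22 111.49,9.22 111.49,57.67 92.54,57.67" fill="none" stroke="#ff8800"/>
  <polyline points="90.79,154.03 5.44,5.36 30.54,108.33" fill="none" stroke="#ff8800"/>
</svg>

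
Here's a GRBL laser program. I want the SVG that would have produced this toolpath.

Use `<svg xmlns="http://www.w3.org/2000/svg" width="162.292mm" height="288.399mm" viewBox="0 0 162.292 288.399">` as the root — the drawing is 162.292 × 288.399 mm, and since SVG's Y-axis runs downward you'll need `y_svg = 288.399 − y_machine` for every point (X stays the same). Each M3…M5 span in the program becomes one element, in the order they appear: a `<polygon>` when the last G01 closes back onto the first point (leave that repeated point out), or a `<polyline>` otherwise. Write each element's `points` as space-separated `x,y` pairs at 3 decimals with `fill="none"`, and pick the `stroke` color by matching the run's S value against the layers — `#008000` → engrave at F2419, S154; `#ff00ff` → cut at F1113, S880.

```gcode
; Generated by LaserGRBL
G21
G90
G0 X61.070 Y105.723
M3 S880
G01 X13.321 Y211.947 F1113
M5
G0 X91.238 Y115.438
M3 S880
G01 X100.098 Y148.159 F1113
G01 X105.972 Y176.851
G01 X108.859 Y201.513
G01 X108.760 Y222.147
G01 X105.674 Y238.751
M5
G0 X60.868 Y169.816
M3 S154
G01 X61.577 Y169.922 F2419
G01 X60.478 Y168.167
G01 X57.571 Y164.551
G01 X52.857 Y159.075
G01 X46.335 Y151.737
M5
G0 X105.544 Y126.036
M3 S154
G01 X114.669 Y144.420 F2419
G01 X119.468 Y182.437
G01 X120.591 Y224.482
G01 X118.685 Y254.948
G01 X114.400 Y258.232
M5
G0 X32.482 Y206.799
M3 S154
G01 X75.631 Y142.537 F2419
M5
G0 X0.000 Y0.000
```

y_svg = 288.399 − y_m.

[1] S880→`#ff00ff` (cut); open run; points: 61.070,182.676 13.321,76.452

[2] S880→`#ff00ff` (cut); open run; points: 91.238,172.961 100.098,140.240 105.972,111.548 108.859,86.886 108.760,66.252 105.674,49.648

[3] S154→`#008000` (engrave); open run; points: 60.868,118.583 61.577,118.477 60.478,120.232 57.571,123.848 52.857,129.324 46.335,136.662

[4] S154→`#008000` (engrave); open run; points: 105.544,162.363 114.669,143.979 119.468,105.962 120.591,63.917 118.685,33.451 114.400,30.167

[5] S154→`#008000` (engrave); open run; points: 32.482,81.600 75.631,145.862

<svg xmlns="http://www.w3.org/2000/svg" width="162.292mm" height="288.399mm" viewBox="0 0 162.292 288.399">
  <polyline points="61.070,182.676 13.321,76.452" fill="none" stroke="#ff00ff"/>
  <polyline points="91.238,172.961 100.098,140.240 105.972,111.548 108.859,86.886 108.760,66.252 105.674,49.648" fill="none" stroke="#ff00ff"/>
  <polyline points="60.868,118.583 61.577,118.477 60.478,120.232 57.571,123.848 52.857,129.324 46.335,136.662" fill="none" stroke="#008000"/>
  <polyline points="105.544,162.363 114.669,143.979 119.468,105.962 120.591,63.917 118.685,33.451 114.400,30.167" fill="none" stroke="#008000"/>
  <polyline points="32.482,81.600 75.631,145.862" fill="none" stroke="#008000"/>
</svg>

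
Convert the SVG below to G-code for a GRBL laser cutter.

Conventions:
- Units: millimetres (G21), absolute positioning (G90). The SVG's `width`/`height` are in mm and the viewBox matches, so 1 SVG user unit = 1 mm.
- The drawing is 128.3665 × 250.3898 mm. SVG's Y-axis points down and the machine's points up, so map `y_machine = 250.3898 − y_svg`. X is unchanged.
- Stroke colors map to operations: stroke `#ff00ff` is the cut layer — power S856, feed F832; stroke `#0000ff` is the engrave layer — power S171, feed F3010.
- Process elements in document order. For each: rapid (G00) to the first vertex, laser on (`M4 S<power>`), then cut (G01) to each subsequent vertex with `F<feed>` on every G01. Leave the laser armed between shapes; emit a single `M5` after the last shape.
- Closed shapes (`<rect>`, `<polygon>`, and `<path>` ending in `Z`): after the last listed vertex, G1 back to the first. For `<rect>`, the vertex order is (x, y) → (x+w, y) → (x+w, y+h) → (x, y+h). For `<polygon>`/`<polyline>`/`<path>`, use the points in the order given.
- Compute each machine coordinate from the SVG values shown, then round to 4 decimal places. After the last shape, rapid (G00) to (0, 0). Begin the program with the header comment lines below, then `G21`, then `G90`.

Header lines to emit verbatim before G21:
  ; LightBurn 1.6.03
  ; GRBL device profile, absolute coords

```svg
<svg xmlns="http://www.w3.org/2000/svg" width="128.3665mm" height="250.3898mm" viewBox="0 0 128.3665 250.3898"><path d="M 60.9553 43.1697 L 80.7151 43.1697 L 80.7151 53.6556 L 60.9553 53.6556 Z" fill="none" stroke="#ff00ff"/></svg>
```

; LightBurn 1.6.03
; GRBL device profile, absolute coords
G21
G90
G00 X60.9553 Y207.2201
M4 S856
G01 X80.7151 Y207.2201 F832
G01 X80.7151 Y196.7342 F832
G01 X60.9553 Y196.7342 F832
G01 X60.9553 Y207.2201 F832
M5
G00 X0.0000 Y0.0000

Since the viewBox matches the mm dimensions, user units are millimetres directly. The only transform is the Y-flip y_m = 250.3898 − y_svg.

Shape 1 is a rectangle drawn with `<path>`. Its stroke #ff00ff means cut at S856, F832. After flipping Y the toolpath is (60.9553,207.2201) → (80.7151,207.2201) → (80.7151,196.7342) → (60.9553,196.7342) → (60.9553,207.2201), returning to the start.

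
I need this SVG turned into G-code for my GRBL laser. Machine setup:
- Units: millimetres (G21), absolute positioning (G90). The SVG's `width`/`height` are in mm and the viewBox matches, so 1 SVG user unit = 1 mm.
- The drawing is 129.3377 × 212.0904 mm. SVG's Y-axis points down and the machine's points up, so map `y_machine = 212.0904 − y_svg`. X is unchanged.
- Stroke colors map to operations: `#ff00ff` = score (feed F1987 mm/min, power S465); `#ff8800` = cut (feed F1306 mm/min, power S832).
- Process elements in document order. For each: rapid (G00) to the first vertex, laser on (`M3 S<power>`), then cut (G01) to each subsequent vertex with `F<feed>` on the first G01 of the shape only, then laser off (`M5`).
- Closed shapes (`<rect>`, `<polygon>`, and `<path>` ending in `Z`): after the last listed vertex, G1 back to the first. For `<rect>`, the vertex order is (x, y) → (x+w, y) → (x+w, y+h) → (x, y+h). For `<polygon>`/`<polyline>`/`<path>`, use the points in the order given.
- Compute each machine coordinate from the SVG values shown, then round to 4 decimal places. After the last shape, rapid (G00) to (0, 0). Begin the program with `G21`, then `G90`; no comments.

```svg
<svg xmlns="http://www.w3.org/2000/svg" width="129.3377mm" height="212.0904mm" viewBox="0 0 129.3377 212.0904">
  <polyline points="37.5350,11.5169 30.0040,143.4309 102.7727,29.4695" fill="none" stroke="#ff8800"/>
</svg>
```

1 u = 1 mm; y_m = 212.0904 − y.

[1] `<polyline>` open polyline, #ff8800→cut S832 F1306: (37.5350,200.5735) → (30.0040,68.6595) → (102.7727,182.6209)

G21
G90
G00 X37.5350 Y200.5735
M3 S832
G01 X30.0040 Y68.6595 F1306
G01 X102.7727 Y182.6209
M5
G00 X0.0000 Y0.0000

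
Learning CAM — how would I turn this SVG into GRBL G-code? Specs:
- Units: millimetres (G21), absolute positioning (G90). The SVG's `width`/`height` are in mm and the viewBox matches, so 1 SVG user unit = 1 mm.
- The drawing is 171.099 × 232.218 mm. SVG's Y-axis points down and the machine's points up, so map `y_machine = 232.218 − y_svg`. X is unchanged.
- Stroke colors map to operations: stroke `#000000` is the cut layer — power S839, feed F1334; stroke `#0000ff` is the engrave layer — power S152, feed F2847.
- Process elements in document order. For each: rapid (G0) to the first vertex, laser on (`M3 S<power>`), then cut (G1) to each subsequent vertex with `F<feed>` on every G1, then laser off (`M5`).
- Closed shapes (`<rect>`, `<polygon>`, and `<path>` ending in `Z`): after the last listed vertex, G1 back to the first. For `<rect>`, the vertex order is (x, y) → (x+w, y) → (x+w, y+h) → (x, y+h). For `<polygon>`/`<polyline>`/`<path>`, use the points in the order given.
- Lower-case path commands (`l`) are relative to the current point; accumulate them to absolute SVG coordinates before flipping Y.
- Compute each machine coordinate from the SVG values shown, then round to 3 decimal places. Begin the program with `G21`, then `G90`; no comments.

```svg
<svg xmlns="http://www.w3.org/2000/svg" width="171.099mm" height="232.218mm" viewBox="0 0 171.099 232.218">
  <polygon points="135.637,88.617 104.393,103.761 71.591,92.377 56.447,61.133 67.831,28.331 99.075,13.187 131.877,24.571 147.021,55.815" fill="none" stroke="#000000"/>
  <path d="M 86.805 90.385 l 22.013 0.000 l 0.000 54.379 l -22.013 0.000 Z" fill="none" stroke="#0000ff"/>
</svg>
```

Since the viewBox matches the mm dimensions, user units are millimetres directly. The only transform is the Y-flip y_m = 232.218 − y_svg.

Shape 1 is a regular polygon drawn with `<polygon>`. Its stroke #000000 means cut at S839, F1334. After flipping Y the toolpath is (135.637,143.601) → (104.393,128.457) → (71.591,139.841) → (56.447,171.085) → (67.831,203.887) → (99.075,219.031) → (131.877,207.647) → (147.021,176.403) → (135.637,143.601), returning to the start.

Shape 2 is a rectangle drawn with `<path>`. Its stroke #0000ff means engrave at S152, F2847. After flipping Y the toolpath is (86.805,141.833) → (108.818,141.833) → (108.818,87.454) → (86.805,87.454) → (86.805,141.833), returning to the start.

G21
G90
G0 X135.637 Y143.601
M3 S839
G1 X104.393 Y128.457 F1334
G1 X71.591 Y139.841 F1334
G1 X56.447 Y171.085 F1334
G1 X67.831 Y203.887 F1334
G1 X99.075 Y219.031 F1334
G1 X131.877 Y207.647 F1334
G1 X147.021 Y176.403 F1334
G1 X135.637 Y143.601 F1334
M5
G0 X86.805 Y141.833
M3 S152
G1 X108.818 Y141.833 F2847
G1 X108.818 Y87.454 F2847
G1 X86.805 Y87.454 F2847
G1 X86.805 Y141.833 F2847
M5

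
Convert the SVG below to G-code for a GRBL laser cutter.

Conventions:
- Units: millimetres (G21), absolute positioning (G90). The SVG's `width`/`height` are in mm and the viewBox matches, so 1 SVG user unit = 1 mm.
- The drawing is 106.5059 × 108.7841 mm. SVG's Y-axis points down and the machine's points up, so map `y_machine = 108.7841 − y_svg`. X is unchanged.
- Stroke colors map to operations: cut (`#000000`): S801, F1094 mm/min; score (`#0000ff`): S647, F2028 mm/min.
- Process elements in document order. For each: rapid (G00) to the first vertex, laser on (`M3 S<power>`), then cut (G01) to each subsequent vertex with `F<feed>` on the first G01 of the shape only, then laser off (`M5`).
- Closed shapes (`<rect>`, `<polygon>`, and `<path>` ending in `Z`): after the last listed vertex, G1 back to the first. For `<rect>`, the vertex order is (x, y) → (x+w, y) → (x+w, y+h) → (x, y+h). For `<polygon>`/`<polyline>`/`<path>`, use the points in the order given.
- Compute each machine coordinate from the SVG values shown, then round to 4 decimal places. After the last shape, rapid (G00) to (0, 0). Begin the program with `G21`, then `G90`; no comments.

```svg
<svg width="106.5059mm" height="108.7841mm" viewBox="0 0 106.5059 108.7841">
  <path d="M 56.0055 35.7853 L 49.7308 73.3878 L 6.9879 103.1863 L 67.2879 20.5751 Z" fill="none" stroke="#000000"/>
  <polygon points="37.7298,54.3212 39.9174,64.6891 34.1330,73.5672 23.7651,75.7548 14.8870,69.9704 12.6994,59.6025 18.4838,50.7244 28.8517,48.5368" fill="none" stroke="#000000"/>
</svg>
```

viewBox `0 0 106.5059 108.7841` with mm width/height → 1 unit = 1 mm. Flip: y_m = 108.7841 − y_svg.

**Shape 1** — `<path>` closed polygon, stroke `#000000` → cut (S801, F1094). Machine vertices: (56.0055,72.9988) → (49.7308,35.3963) → (6.9879,5.5978) → (67.2879,88.2090) → (56.0055,72.9988). Closed: final G1 returns to the first vertex.

**Shape 2** — `<polygon>` regular polygon, stroke `#000000` → cut (S801, F1094). Machine vertices: (37.7298,54.4629) → (39.9174,44.0950) → (34.1330,35.2169) → (23.7651,33.0293) → (14.8870,38.8137) → (12.6994,49.1816) → (18.4838,58.0597) → (28.8517,60.2473) → (37.7298,54.4629). Closed: final G1 returns to the first vertex.

G21
G90
G00 X56.0055 Y72.9988
M3 S801
G01 X49.7308 Y35.3963 F1094
G01 X6.9879 Y5.5978
G01 X67.2879 Y88.2090
G01 X56.0055 Y72.9988
M5
G00 X37.7298 Y54.4629
M3 S801
G01 X39.9174 Y44.0950 F1094
G01 X34.1330 Y35.2169
G01 X23.7651 Y33.0293
G01 X14.8870 Y38.8137
G01 X12.6994 Y49.1816
G01 X18.4838 Y58.0597
G01 X28.8517 Y60.2473
G01 X37.7298 Y54.4629
M5
G00 X0.0000 Y0.0000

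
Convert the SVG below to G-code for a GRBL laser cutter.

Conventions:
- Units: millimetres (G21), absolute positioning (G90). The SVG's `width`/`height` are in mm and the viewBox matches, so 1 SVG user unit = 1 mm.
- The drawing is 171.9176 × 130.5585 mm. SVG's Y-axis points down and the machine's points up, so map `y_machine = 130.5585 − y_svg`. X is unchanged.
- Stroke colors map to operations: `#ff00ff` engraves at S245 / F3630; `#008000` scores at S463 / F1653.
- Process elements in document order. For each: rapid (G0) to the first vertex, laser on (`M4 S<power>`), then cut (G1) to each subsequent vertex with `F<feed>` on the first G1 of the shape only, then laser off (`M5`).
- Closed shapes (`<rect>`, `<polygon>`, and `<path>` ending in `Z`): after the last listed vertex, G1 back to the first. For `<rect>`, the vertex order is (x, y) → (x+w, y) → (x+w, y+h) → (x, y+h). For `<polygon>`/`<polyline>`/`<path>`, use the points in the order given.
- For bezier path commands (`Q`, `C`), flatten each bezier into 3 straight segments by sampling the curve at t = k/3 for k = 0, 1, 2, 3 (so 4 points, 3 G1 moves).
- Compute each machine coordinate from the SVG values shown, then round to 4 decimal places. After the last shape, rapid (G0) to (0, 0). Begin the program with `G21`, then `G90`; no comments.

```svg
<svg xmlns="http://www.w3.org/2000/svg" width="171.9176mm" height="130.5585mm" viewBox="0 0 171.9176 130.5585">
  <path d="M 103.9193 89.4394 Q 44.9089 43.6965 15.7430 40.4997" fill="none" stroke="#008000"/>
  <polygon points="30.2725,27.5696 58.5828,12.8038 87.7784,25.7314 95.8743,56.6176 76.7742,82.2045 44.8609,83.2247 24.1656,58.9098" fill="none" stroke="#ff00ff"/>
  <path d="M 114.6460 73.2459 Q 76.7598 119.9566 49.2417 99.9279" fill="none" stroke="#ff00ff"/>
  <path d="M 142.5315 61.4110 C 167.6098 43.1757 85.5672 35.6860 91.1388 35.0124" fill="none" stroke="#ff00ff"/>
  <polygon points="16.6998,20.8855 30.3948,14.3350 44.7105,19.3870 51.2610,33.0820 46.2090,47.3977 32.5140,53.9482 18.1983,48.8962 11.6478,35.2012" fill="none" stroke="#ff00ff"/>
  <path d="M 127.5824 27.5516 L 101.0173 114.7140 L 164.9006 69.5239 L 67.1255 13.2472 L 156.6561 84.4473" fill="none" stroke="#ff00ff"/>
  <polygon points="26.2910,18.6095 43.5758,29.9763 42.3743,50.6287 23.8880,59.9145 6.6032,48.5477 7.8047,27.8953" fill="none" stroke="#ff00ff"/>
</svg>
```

1 u = 1 mm; y_m = 130.5585 − y.

[1] `<path>` quadratic bezier, #008000→score S463 F1653: (103.9193,41.1191) → (67.8951,66.8870) → (38.5030,83.2003) → (15.7430,90.0588)

[2] `<polygon>` regular polygon, #ff00ff→engrave S245 F3630: (30.2725,102.9889) → (58.5828,117.7547) → (87.7784,104.8271) → (95.8743,73.9409) → (76.7742,48.3540) → (44.8609,47.3338) → (24.1656,71.6487) → (30.2725,102.9889) (closed)

[3] `<path>` quadratic bezier, #ff00ff→engrave S245 F3630: (114.6460,57.3126) → (90.5405,33.5876) → (68.7391,24.6936) → (49.2417,30.6306)

[4] `<path>` cubic bezier, #ff00ff→engrave S245 F3630: (142.5315,69.1475) → (139.1152,83.9465) → (107.5595,92.4549) → (91.1388,95.5461)

[5] `<polygon>` regular polygon, #ff00ff→engrave S245 F3630: (16.6998,109.6730) → (30.3948,116.2235) → (44.7105,111.1715) → (51.2610,97.4765) → (46.2090,83.1608) → (32.5140,76.6103) → (18.1983,81.6623) → (11.6478,95.3573) → (16.6998,109.6730) (closed)

[6] `<path>` open polyline, #ff00ff→engrave S245 F3630: (127.5824,103.0069) → (101.0173,15.8445) → (164.9006,61.0346) → (67.1255,117.3113) → (156.6561,46.1112)

[7] `<polygon>` regular polygon, #ff00ff→engrave S245 F3630: (26.2910,111.9490) → (43.5758,100.5822) → (42.3743,79.9298) → (23.8880,70.6440) → (6.6032,82.0108) → (7.8047,102.6632) → (26.2910,111.9490) (closed)

G21
G90
G0 X103.9193 Y41.1191
M4 S463
G1 X67.8951 Y66.8870 F1653
G1 X38.5030 Y83.2003
G1 X15.7430 Y90.0588
M5
G0 X30.2725 Y102.9889
M4 S245
G1 X58.5828 Y117.7547 F3630
G1 X87.7784 Y104.8271
G1 X95.8743 Y73.9409
G1 X76.7742 Y48.3540
G1 X44.8609 Y47.3338
G1 X24.1656 Y71.6487
G1 X30.2725 Y102.9889
M5
G0 X114.6460 Y57.3126
M4 S245
G1 X90.5405 Y33.5876 F3630
G1 X68.7391 Y24.6936
G1 X49.2417 Y30.6306
M5
G0 X142.5315 Y69.1475
M4 S245
G1 X139.1152 Y83.9465 F3630
G1 X107.5595 Y92.4549
G1 X91.1388 Y95.5461
M5
G0 X16.6998 Y109.6730
M4 S245
G1 X30.3948 Y116.2235 F3630
G1 X44.7105 Y111.1715
G1 X51.2610 Y97.4765
G1 X46.2090 Y83.1608
G1 X32.5140 Y76.6103
G1 X18.1983 Y81.6623
G1 X11.6478 Y95.3573
G1 X16.6998 Y109.6730
M5
G0 X127.5824 Y103.0069
M4 S245
G1 X101.0173 Y15.8445 F3630
G1 X164.9006 Y61.0346
G1 X67.1255 Y117.3113
G1 X156.6561 Y46.1112
M5
G0 X26.2910 Y111.9490
M4 S245
G1 X43.5758 Y100.5822 F3630
G1 X42.3743 Y79.9298
G1 X23.8880 Y70.6440
G1 X6.6032 Y82.0108
G1 X7.8047 Y102.6632
G1 X26.2910 Y111.9490
M5
G0 X0.0000 Y0.0000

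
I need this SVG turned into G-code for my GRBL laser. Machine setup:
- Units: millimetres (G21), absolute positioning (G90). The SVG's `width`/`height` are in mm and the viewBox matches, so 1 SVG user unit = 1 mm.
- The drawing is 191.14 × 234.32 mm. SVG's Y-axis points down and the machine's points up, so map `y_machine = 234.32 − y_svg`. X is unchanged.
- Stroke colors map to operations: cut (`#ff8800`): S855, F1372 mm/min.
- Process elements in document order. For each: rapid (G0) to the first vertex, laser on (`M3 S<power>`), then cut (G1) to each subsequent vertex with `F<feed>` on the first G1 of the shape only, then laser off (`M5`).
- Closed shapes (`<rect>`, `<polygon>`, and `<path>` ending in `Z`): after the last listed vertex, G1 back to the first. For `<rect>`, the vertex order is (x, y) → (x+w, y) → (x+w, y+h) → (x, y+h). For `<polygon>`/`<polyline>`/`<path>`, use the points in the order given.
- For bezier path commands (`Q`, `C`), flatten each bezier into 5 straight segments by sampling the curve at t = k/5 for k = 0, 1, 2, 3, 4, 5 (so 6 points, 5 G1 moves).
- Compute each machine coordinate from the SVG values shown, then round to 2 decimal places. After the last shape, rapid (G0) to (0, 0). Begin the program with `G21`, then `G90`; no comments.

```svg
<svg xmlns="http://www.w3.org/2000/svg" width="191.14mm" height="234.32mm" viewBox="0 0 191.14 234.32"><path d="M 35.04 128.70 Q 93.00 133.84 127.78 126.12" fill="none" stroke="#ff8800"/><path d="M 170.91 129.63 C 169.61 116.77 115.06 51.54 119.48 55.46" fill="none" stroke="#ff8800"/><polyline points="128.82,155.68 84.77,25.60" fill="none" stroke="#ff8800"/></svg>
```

G21
G90
G0 X35.04 Y105.62
M3 S855
G1 X57.30 Y104.08 F1372
G1 X77.70 Y103.57
G1 X96.25 Y104.08
G1 X112.94 Y105.63
G1 X127.78 Y108.20
M5
G0 X170.91 Y104.69
M3 S855
G1 X164.64 Y117.72 F1372
G1 X150.97 Y137.48
G1 X135.30 Y158.15
G1 X123.01 Y173.89
G1 X119.48 Y178.86
M5
G0 X128.82 Y78.64
M3 S855
G1 X84.77 Y208.72 F1372
M5
G0 X0.00 Y0.00

1 u = 1 mm; y_m = 234.32 − y.

[1] `<path>` quadratic bezier, #ff8800→cut S855 F1372: (35.04,105.62) → (57.30,104.08) → (77.70,103.57) → (96.25,104.08) → (112.94,105.63) → (127.78,108.20)

[2] `<path>` cubic bezier, #ff8800→cut S855 F1372: (170.91,104.69) → (164.64,117.72) → (150.97,137.48) → (135.30,158.15) → (123.01,173.89) → (119.48,178.86)

[3] `<polyline>` line segment, #ff8800→cut S855 F1372: (128.82,78.64) → (84.77,208.72)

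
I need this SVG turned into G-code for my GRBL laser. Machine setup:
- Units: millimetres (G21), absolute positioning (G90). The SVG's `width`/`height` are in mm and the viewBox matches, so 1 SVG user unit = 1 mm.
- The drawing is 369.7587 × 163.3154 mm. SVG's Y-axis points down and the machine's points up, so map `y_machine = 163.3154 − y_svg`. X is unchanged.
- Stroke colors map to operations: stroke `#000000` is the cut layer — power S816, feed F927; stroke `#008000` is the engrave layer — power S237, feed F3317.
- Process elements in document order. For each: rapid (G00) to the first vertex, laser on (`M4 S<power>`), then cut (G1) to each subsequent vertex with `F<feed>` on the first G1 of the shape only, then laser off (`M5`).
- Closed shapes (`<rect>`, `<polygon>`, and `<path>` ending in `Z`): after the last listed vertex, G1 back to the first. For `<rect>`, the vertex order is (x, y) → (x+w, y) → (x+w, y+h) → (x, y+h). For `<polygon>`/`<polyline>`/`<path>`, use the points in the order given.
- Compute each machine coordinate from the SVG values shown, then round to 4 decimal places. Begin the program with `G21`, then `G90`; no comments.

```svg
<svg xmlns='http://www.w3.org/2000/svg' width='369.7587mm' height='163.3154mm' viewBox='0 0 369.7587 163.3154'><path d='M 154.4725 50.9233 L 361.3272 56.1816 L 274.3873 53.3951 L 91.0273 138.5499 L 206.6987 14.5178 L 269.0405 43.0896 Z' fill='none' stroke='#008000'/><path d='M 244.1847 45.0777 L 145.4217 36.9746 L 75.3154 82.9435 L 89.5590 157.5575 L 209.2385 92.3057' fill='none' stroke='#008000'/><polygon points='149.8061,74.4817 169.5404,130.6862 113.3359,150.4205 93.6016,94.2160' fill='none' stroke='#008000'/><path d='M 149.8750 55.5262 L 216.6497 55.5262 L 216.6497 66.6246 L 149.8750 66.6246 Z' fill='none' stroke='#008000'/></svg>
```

1 u = 1 mm; y_m = 163.3154 − y.

[1] `<path>` closed polygon, #008000→engrave S237 F3317: (154.4725,112.3921) → (361.3272,107.1338) → (274.3873,109.9203) → (91.0273,24.7655) → (206.6987,148.7976) → (269.0405,120.2258) → (154.4725,112.3921) (closed)

[2] `<path>` open polyline, #008000→engrave S237 F3317: (244.1847,118.2377) → (145.4217,126.3408) → (75.3154,80.3719) → (89.5590,5.7579) → (209.2385,71.0097)

[3] `<polygon>` regular polygon, #008000→engrave S237 F3317: (149.8061,88.8337) → (169.5404,32.6292) → (113.3359,12.8949) → (93.6016,69.0994) → (149.8061,88.8337) (closed)

[4] `<path>` rectangle, #008000→engrave S237 F3317: (149.8750,107.7892) → (216.6497,107.7892) → (216.6497,96.6908) → (149.8750,96.6908) → (149.8750,107.7892) (closed)

G21
G90
G00 X154.4725 Y112.3921
M4 S237
G1 X361.3272 Y107.1338 F3317
G1 X274.3873 Y109.9203
G1 X91.0273 Y24.7655
G1 X206.6987 Y148.7976
G1 X269.0405 Y120.2258
G1 X154.4725 Y112.3921
M5
G00 X244.1847 Y118.2377
M4 S237
G1 X145.4217 Y126.3408 F3317
G1 X75.3154 Y80.3719
G1 X89.5590 Y5.7579
G1 X209.2385 Y71.0097
M5
G00 X149.8061 Y88.8337
M4 S237
G1 X169.5404 Y32.6292 F3317
G1 X113.3359 Y12.8949
G1 X93.6016 Y69.0994
G1 X149.8061 Y88.8337
M5
G00 X149.8750 Y107.7892
M4 S237
G1 X216.6497 Y107.7892 F3317
G1 X216.6497 Y96.6908
G1 X149.8750 Y96.6908
G1 X149.8750 Y107.7892
M5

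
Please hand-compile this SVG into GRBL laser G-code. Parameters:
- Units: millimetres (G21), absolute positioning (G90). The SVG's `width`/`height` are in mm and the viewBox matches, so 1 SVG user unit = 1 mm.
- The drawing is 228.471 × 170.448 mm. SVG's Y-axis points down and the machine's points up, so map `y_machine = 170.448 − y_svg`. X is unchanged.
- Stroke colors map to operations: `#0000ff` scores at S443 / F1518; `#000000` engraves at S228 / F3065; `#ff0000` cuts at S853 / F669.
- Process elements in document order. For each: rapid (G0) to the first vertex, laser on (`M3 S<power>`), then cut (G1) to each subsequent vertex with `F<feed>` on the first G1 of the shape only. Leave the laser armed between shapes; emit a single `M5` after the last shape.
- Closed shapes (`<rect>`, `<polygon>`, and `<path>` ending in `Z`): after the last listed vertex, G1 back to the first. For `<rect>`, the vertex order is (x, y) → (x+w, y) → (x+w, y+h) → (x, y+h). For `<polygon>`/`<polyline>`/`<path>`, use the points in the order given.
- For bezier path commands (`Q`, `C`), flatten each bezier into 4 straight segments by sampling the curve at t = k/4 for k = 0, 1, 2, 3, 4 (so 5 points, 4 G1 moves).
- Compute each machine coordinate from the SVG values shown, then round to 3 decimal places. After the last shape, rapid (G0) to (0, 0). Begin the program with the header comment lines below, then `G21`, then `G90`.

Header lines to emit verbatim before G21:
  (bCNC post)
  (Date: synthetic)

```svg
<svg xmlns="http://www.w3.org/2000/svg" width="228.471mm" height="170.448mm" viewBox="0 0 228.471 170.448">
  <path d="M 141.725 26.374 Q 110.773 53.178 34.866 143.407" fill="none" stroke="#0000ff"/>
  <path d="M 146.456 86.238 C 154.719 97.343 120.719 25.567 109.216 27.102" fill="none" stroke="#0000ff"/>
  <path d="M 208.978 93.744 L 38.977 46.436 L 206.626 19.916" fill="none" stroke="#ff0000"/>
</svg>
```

(bCNC post)
(Date: synthetic)
G21
G90
G0 X141.725 Y144.074
M3 S443
G1 X123.439 Y126.708 F1518
G1 X99.534 Y101.414
G1 X70.010 Y68.191
G1 X34.866 Y27.041
G0 X146.456 Y84.210
M3 S443
G1 X145.741 Y88.981 F1518
G1 X135.248 Y110.189
G1 X121.050 Y133.192
G1 X109.216 Y143.346
G0 X208.978 Y76.704
M3 S853
G1 X38.977 Y124.012 F669
G1 X206.626 Y150.532
M5
G0 X0.000 Y0.000

1 u = 1 mm; y_m = 170.448 − y.

[1] `<path>` quadratic bezier, #0000ff→score S443 F1518: (141.725,144.074) → (123.439,126.708) → (99.534,101.414) → (70.010,68.191) → (34.866,27.041)

[2] `<path>` cubic bezier, #0000ff→score S443 F1518: (146.456,84.210) → (145.741,88.981) → (135.248,110.189) → (121.050,133.192) → (109.216,143.346)

[3] `<path>` open polyline, #ff0000→cut S853 F669: (208.978,76.704) → (38.977,124.012) → (206.626,150.532)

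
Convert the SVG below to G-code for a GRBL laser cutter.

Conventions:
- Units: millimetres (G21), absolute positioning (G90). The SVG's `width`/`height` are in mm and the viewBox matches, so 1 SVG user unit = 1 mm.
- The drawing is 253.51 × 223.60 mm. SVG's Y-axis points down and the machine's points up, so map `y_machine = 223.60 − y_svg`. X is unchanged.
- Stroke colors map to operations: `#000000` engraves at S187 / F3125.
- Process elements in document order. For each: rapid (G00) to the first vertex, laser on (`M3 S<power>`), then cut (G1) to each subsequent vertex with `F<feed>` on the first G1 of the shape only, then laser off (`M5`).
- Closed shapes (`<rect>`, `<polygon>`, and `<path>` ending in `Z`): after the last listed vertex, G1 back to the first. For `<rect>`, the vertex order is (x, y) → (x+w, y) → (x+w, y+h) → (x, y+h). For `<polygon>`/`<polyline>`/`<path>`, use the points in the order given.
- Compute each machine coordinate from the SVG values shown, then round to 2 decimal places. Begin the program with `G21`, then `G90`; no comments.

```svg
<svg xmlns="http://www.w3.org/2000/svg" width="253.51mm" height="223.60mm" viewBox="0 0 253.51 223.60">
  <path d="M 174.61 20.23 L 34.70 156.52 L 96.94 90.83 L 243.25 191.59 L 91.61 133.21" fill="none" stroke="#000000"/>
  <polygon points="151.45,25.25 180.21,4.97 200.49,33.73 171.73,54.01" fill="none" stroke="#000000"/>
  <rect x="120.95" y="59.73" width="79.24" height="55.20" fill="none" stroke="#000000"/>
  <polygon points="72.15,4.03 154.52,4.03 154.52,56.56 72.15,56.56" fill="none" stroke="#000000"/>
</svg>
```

1 u = 1 mm; y_m = 223.60 − y.

[1] `<path>` open polyline, #000000→engrave S187 F3125: (174.61,203.37) → (34.70,67.08) → (96.94,132.77) → (243.25,32.01) → (91.61,90.39)

[2] `<polygon>` regular polygon, #000000→engrave S187 F3125: (151.45,198.35) → (180.21,218.63) → (200.49,189.87) → (171.73,169.59) → (151.45,198.35) (closed)

[3] `<rect>` rectangle, #000000→engrave S187 F3125: (120.95,163.87) → (200.19,163.87) → (200.19,108.67) → (120.95,108.67) → (120.95,163.87) (closed)

[4] `<polygon>` rectangle, #000000→engrave S187 F3125: (72.15,219.57) → (154.52,219.57) → (154.52,167.04) → (72.15,167.04) → (72.15,219.57) (closed)

G21
G90
G00 X174.61 Y203.37
M3 S187
G1 X34.70 Y67.08 F3125
G1 X96.94 Y132.77
G1 X243.25 Y32.01
G1 X91.61 Y90.39
M5
G00 X151.45 Y198.35
M3 S187
G1 X180.21 Y218.63 F3125
G1 X200.49 Y189.87
G1 X171.73 Y169.59
G1 X151.45 Y198.35
M5
G00 X120.95 Y163.87
M3 S187
G1 X200.19 Y163.87 F3125
G1 X200.19 Y108.67
G1 X120.95 Y108.67
G1 X120.95 Y163.87
M5
G00 X72.15 Y219.57
M3 S187
G1 X154.52 Y219.57 F3125
G1 X154.52 Y167.04
G1 X72.15 Y167.04
G1 X72.15 Y219.57
M5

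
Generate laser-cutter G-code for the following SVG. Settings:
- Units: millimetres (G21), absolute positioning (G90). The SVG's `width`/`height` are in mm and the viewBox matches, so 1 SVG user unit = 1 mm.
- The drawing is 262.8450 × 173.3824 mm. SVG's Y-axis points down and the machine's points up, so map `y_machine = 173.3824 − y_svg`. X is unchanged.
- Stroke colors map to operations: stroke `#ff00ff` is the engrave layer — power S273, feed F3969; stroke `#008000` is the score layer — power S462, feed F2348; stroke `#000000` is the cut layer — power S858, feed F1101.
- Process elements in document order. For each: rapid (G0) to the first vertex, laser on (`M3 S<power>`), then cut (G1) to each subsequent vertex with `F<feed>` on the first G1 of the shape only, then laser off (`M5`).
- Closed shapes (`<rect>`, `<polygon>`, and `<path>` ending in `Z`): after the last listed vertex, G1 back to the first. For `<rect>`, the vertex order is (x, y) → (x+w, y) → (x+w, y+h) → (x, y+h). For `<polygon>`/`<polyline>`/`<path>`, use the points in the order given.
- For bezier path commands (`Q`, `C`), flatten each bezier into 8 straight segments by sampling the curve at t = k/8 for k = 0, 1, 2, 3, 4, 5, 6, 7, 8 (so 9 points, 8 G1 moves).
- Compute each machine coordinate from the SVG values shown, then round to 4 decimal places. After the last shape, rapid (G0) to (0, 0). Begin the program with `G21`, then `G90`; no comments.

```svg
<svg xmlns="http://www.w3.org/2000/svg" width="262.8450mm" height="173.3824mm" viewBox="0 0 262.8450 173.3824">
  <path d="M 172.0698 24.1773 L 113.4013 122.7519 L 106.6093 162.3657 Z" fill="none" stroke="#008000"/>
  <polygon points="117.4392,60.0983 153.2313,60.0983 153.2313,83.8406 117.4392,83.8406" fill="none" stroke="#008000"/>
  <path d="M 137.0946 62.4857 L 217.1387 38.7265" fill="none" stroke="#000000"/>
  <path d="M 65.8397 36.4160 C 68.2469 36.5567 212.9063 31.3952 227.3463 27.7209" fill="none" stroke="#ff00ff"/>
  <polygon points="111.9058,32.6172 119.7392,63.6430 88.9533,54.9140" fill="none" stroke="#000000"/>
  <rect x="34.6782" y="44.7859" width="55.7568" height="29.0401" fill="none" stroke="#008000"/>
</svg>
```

G21
G90
G0 X172.0698 Y149.2051
M3 S462
G1 X113.4013 Y50.6305 F2348
G1 X106.6093 Y11.0167
G1 X172.0698 Y149.2051
M5
G0 X117.4392 Y113.2841
M3 S462
G1 X153.2313 Y113.2841 F2348
G1 X153.2313 Y89.5418
G1 X117.4392 Y89.5418
G1 X117.4392 Y113.2841
M5
G0 X137.0946 Y110.8967
M3 S858
G1 X217.1387 Y134.6559 F1101
M5
G0 X65.8397 Y136.9664
M3 S273
G1 X72.8783 Y137.1489 F3969
G1 X90.0600 Y137.7490
G1 X114.1918 Y138.6869
G1 X142.0807 Y139.8833
G1 X170.5336 Y141.2585
G1 X196.3575 Y142.7330
G1 X216.3594 Y144.2272
G1 X227.3463 Y145.6615
M5
G0 X111.9058 Y140.7652
M3 S858
G1 X119.7392 Y109.7394 F1101
G1 X88.9533 Y118.4684
G1 X111.9058 Y140.7652
M5
G0 X34.6782 Y128.5965
M3 S462
G1 X90.4350 Y128.5965 F2348
G1 X90.4350 Y99.5564
G1 X34.6782 Y99.5564
G1 X34.6782 Y128.5965
M5
G0 X0.0000 Y0.0000

viewBox `0 0 262.8450 173.3824` with mm width/height → 1 unit = 1 mm. Flip: y_m = 173.3824 − y_svg.

**Shape 1** — `<path>` closed polygon, stroke `#008000` → score (S462, F2348). Machine vertices: (172.0698,149.2051) → (113.4013,50.6305) → (106.6093,11.0167) → (172.0698,149.2051). Closed: final G1 returns to the first vertex.

**Shape 2** — `<polygon>` rectangle, stroke `#008000` → score (S462, F2348). Machine vertices: (117.4392,113.2841) → (153.2313,113.2841) → (153.2313,89.5418) → (117.4392,89.5418) → (117.4392,113.2841). Closed: final G1 returns to the first vertex.

**Shape 3** — `<path>` line segment, stroke `#000000` → cut (S858, F1101). Machine vertices: (137.0946,110.8967) → (217.1387,134.6559). Open path.

**Shape 4** — `<path>` cubic bezier, stroke `#ff00ff` → engrave (S273, F3969). Control points (SVG): P0=(65.8397,36.4160), P1=(68.2469,36.5567), P2=(212.9063,31.3952), P3=(227.3463,27.7209); sampled at t=k/8. Machine vertices: (65.8397,136.9664) → (72.8783,137.1489) → (90.0600,137.7490) → (114.1918,138.6869) → (142.0807,139.8833) → (170.5336,141.2585) → (196.3575,142.7330) → (216.3594,144.2272) → (227.3463,145.6615). Open path.

**Shape 5** — `<polygon>` regular polygon, stroke `#000000` → cut (S858, F1101). Machine vertices: (111.9058,140.7652) → (119.7392,109.7394) → (88.9533,118.4684) → (111.9058,140.7652). Closed: final G1 returns to the first vertex.

**Shape 6** — `<rect>` rectangle, stroke `#008000` → score (S462, F2348). Machine vertices: (34.6782,128.5965) → (90.4350,128.5965) → (90.4350,99.5564) → (34.6782,99.5564) → (34.6782,128.5965). Closed: final G1 returns to the first vertex.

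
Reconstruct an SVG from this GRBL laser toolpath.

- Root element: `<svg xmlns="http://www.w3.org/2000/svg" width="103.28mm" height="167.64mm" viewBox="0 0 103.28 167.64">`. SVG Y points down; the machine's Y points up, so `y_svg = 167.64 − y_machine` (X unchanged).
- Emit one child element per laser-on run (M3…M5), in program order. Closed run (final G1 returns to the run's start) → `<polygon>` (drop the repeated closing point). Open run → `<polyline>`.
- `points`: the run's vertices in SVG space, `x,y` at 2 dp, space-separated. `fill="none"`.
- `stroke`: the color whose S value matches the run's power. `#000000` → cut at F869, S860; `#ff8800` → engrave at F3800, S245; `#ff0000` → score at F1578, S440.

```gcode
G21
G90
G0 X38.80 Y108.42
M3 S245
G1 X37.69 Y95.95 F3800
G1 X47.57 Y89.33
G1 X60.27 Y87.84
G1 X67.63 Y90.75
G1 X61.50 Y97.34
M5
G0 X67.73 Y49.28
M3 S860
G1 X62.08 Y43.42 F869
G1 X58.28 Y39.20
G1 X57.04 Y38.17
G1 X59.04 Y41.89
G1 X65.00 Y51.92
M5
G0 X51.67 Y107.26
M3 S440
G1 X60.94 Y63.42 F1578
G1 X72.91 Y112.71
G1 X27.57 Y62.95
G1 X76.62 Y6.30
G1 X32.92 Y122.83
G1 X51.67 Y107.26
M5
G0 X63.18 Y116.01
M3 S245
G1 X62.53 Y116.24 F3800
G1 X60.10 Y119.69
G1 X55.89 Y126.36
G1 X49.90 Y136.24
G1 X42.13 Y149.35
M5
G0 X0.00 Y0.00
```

Machine Y-up, SVG Y-down with viewBox height 167.64, so y_svg = 167.64 − y_machine; X carries over.

Run 1: the run's S245 means `#ff8800` (engrave). The run is open, so emit a `<polyline>` with points (Y-flipped): 38.80,59.22 37.69,71.69 47.57,78.31 60.27,79.80 67.63,76.89 61.50,70.30.

Run 2: the run's S860 means `#000000` (cut). The run is open, so emit a `<polyline>` with points (Y-flipped): 67.73,118.36 62.08,124.22 58.28,128.44 57.04,129.47 59.04,125.75 65.00,115.72.

Run 3: the run's S440 means `#ff0000` (score). The run returns to its start, so emit a `<polygon>` with points (Y-flipped): 51.67,60.38 60.94,104.22 72.91,54.93 27.57,104.69 76.62,161.34 32.92,44.81.

Run 4: the run's S245 means `#ff8800` (engrave). The run is open, so emit a `<polyline>` with points (Y-flipped): 63.18,51.63 62.53,51.40 60.10,47.95 55.89,41.28 49.90,31.40 42.13,18.29.

<svg xmlns="http://www.w3.org/2000/svg" width="103.28mm" height="167.64mm" viewBox="0 0 103.28 167.64">
  <polyline points="38.80,59.22 37.69,71.69 47.57,78.31 60.27,79.80 67.63,76.89 61.50,70.30" fill="none" stroke="#ff8800"/>
  <polyline points="67.73,118.36 62.08,124.22 58.28,128.44 57.04,129.47 59.04,125.75 65.00,115.72" fill="none" stroke="#000000"/>
  <polygon points="51.67,60.38 60.94,104.22 72.91,54.93 27.57,104.69 76.62,161.34 32.92,44.81" fill="none" stroke="#ff0000"/>
  <polyline points="63.18,51.63 62.53,51.40 60.10,47.95 55.89,41.28 49.90,31.40 42.13,18.29" fill="none" stroke="#ff8800"/>
</svg>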